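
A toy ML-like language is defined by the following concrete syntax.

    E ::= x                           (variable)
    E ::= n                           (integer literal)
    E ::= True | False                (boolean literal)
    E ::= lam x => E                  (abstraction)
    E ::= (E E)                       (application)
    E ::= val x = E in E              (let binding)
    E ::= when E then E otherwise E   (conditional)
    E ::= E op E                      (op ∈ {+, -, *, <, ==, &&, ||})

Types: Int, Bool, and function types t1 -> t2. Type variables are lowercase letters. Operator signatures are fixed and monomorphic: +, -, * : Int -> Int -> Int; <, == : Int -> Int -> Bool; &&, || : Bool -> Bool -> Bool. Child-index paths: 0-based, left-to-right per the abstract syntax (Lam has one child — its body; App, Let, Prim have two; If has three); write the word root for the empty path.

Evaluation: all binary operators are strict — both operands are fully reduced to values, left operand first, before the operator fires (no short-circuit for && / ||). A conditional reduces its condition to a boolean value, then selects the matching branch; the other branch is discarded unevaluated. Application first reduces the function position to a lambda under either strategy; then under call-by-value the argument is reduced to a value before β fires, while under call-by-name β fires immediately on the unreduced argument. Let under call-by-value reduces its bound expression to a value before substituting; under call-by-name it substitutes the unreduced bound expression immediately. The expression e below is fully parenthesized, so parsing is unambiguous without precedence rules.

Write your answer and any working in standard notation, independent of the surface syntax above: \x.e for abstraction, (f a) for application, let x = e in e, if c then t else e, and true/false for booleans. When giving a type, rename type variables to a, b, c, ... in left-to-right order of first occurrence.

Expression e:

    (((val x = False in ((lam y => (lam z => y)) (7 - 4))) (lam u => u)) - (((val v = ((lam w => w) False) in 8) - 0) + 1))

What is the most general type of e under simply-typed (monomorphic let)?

Answer: Int

Derivation:
let x : Bool
y : a
\z._ : b -> a
\y._ : a -> b -> a
  unify Int ~ Int
  unify Int ~ Int
  unify a -> b -> a ~ Int -> c
  unify a ~ Int
  unify b -> Int ~ c
_ _ : b -> Int
u : d
\u._ : d -> d
  unify b -> Int ~ (d -> d) -> e
  unify b ~ d -> d
  unify Int ~ e
_ _ : Int
  unify Int ~ Int
w : f
\w._ : f -> f
  unify f -> f ~ Bool -> g
  unify f ~ Bool
  unify Bool ~ g
_ _ : Bool
let v : Bool
  unify Int ~ Int
  unify Int ~ Int
  unify Int ~ Int
  unify Int ~ Int
  unify Int ~ Int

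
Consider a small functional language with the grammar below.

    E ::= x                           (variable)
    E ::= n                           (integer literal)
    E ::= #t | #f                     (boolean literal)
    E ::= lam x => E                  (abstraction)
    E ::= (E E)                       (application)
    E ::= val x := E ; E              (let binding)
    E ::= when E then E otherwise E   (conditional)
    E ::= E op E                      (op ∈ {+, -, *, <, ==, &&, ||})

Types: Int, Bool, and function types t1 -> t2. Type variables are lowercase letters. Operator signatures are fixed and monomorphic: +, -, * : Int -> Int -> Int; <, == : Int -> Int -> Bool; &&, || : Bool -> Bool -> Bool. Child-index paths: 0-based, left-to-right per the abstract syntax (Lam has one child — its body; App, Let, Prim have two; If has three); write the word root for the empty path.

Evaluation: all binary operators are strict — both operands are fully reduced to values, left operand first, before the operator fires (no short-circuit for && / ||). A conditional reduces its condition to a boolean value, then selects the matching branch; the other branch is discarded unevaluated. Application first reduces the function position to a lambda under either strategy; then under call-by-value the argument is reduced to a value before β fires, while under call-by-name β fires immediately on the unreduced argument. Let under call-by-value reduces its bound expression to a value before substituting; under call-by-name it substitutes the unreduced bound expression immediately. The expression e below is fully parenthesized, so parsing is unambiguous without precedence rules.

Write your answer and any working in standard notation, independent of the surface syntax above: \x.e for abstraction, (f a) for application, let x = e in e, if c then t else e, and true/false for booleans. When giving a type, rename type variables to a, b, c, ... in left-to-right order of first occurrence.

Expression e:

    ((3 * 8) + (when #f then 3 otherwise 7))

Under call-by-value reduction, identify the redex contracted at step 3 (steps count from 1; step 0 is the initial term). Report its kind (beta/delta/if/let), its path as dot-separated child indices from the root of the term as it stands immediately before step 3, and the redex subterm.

Answer: delta at root : (24 + 7)

Trace:
step 0: ((3 * 8) + (if false then 3 else 7))
step 1: [delta@0] (24 + (if false then 3 else 7))
step 2: [if@1] (24 + 7)
step 3: [delta@root] 31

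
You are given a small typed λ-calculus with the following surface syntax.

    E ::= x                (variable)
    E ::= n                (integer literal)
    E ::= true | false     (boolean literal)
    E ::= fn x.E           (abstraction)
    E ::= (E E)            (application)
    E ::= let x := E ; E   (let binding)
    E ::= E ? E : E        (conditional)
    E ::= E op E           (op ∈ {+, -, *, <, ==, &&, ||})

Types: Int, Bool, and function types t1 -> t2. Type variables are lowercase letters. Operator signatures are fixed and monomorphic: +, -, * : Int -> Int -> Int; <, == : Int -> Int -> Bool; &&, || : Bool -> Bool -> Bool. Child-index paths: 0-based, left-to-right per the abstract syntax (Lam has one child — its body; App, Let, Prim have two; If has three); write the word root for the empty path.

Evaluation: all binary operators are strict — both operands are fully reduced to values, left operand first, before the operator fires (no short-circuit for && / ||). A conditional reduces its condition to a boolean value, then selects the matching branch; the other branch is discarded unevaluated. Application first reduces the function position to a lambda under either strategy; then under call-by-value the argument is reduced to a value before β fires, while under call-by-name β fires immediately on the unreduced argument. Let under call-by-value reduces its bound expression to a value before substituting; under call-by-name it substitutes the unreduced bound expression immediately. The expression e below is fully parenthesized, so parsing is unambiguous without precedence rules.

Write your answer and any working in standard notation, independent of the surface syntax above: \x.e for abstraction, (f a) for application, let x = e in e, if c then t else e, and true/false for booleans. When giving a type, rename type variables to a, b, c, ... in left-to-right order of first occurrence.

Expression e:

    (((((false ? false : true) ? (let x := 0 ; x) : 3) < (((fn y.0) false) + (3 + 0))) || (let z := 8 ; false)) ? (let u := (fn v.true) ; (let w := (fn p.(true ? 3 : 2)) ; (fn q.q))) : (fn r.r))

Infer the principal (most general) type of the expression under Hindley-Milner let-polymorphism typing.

Answer: a -> a

Working:
  unify Bool ~ Bool
  unify Bool ~ Bool
  unify Bool ~ Bool
let x : Int
x : Int
  unify Int ~ Int
  unify Int ~ Int
\y._ : a -> Int
  unify a -> Int ~ Bool -> b
  unify a ~ Bool
  unify Int ~ b
_ _ : Int
  unify Int ~ Int
  unify Int ~ Int
  unify Int ~ Int
  unify Int ~ Int
  unify Int ~ Int
  unify Bool ~ Bool
let z : Int
  unify Bool ~ Bool
  unify Bool ~ Bool
\v._ : c -> Bool
let u : forall. c -> Bool
  unify Bool ~ Bool
  unify Int ~ Int
\p._ : d -> Int
let w : forall. d -> Int
q : e
\q._ : e -> e
r : f
\r._ : f -> f
  unify e -> e ~ f -> f
  unify e ~ f
  unify f ~ f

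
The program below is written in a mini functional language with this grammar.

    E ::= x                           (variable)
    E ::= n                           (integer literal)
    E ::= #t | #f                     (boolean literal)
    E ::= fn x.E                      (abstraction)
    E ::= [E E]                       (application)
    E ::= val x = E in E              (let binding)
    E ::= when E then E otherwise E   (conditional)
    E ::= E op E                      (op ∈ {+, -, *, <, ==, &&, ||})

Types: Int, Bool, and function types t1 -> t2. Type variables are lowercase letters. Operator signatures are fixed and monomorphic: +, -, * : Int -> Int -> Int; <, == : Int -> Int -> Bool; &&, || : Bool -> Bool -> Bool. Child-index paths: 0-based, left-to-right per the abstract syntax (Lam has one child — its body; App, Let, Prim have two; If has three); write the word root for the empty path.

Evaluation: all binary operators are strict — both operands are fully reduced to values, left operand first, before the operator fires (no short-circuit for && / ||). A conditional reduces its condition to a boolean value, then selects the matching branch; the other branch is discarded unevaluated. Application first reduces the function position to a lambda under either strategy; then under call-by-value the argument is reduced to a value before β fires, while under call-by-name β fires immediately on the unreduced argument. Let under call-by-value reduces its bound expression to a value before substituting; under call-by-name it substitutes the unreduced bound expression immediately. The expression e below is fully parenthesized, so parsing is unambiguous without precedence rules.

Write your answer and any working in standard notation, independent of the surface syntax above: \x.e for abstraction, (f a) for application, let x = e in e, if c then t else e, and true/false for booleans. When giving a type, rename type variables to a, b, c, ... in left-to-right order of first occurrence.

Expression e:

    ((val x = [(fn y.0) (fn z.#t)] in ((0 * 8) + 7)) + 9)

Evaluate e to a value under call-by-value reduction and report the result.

Answer: 16

Working:
step 0: ((let x = ((\y.0) (\z.true)) in ((0 * 8) + 7)) + 9)
step 1: [beta@0.0] ((let x = 0 in ((0 * 8) + 7)) + 9)
step 2: [let@0] (((0 * 8) + 7) + 9)
step 3: [delta@0.0] ((0 + 7) + 9)
step 4: [delta@0] (7 + 9)
step 5: [delta@root] 16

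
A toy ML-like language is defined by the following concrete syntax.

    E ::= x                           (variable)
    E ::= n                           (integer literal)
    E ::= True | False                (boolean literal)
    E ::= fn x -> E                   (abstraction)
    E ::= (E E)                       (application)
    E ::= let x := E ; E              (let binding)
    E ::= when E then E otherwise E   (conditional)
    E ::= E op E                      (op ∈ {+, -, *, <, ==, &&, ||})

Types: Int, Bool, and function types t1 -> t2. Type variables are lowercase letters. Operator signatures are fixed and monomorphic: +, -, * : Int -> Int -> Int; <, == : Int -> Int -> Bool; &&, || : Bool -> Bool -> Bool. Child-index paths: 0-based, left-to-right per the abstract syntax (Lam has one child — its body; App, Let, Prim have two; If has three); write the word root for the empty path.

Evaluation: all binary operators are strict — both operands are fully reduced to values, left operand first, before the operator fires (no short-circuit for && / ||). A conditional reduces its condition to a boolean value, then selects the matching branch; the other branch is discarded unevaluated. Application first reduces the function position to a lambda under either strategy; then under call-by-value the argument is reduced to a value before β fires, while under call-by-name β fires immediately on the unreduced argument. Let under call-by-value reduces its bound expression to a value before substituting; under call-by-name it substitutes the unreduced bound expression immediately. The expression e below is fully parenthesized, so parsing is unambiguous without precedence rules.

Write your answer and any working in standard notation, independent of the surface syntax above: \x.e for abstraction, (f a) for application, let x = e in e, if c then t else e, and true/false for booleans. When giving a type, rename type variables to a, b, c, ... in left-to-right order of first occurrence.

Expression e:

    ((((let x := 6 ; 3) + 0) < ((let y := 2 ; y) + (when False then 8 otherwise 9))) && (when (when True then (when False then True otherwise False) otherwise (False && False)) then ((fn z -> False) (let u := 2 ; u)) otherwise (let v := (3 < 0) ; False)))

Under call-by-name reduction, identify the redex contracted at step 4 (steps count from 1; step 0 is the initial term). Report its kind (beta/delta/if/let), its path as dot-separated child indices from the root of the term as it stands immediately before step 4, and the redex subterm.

Answer: if at 0.1.1 : (if false then 8 else 9)

Trace:
step 0: ((((let x = 6 in 3) + 0) < ((let y = 2 in y) + (if false then 8 else 9))) && (if (if true then (if false then true else false) else (false && false)) then ((\z.false) (let u = 2 in u)) else (let v = (3 < 0) in false)))
step 1: [let@0.0.0] (((3 + 0) < ((let y = 2 in y) + (if false then 8 else 9))) && (if (if true then (if false then true else false) else (false && false)) then ((\z.false) (let u = 2 in u)) else (let v = (3 < 0) in false)))
step 2: [delta@0.0] ((3 < ((let y = 2 in y) + (if false then 8 else 9))) && (if (if true then (if false then true else false) else (false && false)) then ((\z.false) (let u = 2 in u)) else (let v = (3 < 0) in false)))
step 3: [let@0.1.0] ((3 < (2 + (if false then 8 else 9))) && (if (if true then (if false then true else false) else (false && false)) then ((\z.false) (let u = 2 in u)) else (let v = (3 < 0) in false)))
step 4: [if@0.1.1] ((3 < (2 + 9)) && (if (if true then (if false then true else false) else (false && false)) then ((\z.false) (let u = 2 in u)) else (let v = (3 < 0) in false)))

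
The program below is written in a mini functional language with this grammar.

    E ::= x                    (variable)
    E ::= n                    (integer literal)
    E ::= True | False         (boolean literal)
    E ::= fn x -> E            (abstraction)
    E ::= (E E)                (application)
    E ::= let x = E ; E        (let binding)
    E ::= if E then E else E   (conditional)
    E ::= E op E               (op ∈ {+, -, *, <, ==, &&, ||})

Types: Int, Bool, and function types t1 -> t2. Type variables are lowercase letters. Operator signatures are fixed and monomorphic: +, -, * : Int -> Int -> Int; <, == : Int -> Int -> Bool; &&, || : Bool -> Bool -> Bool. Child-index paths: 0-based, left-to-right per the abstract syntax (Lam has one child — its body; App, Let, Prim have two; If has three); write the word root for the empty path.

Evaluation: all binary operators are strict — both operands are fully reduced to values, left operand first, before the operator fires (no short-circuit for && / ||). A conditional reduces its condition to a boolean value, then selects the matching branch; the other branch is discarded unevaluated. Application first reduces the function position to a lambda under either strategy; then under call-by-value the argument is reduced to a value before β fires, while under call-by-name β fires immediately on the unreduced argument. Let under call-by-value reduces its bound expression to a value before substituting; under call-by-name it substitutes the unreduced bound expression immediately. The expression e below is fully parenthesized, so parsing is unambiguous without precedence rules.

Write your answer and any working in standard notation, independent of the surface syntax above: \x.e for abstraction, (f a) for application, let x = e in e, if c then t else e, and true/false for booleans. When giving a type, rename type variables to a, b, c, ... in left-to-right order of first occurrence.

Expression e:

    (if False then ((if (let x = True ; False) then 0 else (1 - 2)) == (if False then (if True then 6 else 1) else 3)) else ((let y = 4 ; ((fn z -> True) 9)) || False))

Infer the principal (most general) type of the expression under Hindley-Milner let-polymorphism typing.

Answer: Bool

Derivation:
  unify Bool ~ Bool
let x : Bool
  unify Bool ~ Bool
  unify Int ~ Int
  unify Int ~ Int
  unify Int ~ Int
  unify Int ~ Int
  unify Bool ~ Bool
  unify Bool ~ Bool
  unify Int ~ Int
  unify Int ~ Int
  unify Int ~ Int
let y : Int
\z._ : a -> Bool
  unify a -> Bool ~ Int -> b
  unify a ~ Int
  unify Bool ~ b
_ _ : Bool
  unify Bool ~ Bool
  unify Bool ~ Bool
  unify Bool ~ Bool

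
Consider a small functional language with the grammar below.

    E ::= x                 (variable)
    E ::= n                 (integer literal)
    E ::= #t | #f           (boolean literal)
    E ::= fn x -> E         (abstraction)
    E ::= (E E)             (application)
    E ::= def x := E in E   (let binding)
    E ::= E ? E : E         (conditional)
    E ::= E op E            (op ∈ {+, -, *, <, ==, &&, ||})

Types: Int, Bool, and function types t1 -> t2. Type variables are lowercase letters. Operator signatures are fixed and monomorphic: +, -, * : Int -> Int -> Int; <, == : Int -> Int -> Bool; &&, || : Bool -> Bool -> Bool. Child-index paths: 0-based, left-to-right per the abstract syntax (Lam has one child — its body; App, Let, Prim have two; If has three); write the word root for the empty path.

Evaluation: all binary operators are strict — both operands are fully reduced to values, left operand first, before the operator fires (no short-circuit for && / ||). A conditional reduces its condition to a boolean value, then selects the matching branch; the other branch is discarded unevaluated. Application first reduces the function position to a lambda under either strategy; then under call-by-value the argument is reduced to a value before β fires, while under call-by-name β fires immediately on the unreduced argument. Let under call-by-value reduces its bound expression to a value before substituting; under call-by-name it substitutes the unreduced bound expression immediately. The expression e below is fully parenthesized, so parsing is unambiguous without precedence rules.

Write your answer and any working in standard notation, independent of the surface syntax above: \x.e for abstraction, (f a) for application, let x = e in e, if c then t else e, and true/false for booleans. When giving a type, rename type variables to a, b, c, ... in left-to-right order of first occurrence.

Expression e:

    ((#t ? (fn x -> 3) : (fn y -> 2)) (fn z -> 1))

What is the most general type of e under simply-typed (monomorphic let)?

Working:
  unify Bool ~ Bool
\x._ : a -> Int
\y._ : b -> Int
  unify a -> Int ~ b -> Int
  unify a ~ b
  unify Int ~ Int
\z._ : c -> Int
  unify b -> Int ~ (c -> Int) -> d
  unify b ~ c -> Int
  unify Int ~ d
_ _ : Int

Answer: Int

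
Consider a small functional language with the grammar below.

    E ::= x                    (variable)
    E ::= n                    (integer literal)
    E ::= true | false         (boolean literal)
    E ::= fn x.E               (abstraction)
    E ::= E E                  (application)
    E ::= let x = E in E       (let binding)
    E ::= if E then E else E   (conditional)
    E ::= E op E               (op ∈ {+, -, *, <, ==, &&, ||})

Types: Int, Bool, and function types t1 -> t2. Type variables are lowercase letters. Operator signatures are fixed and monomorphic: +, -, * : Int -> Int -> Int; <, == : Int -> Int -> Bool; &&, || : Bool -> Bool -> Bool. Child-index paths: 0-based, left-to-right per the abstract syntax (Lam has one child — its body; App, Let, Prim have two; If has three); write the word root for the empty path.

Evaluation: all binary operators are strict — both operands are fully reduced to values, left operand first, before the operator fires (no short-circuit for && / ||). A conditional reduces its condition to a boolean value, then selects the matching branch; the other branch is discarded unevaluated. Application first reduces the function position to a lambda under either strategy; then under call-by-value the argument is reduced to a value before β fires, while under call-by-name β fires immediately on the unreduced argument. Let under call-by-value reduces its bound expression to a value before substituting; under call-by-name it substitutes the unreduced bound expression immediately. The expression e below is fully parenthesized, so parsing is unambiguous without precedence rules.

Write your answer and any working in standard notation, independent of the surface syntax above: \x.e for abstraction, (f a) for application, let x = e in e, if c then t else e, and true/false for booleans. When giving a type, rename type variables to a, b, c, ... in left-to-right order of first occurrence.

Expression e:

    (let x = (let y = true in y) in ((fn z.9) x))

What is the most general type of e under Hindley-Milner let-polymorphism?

Working:
let y : Bool
y : Bool
let x : Bool
\z._ : a -> Int
x : Bool
  unify a -> Int ~ Bool -> b
  unify a ~ Bool
  unify Int ~ b
_ _ : Int

Answer: Int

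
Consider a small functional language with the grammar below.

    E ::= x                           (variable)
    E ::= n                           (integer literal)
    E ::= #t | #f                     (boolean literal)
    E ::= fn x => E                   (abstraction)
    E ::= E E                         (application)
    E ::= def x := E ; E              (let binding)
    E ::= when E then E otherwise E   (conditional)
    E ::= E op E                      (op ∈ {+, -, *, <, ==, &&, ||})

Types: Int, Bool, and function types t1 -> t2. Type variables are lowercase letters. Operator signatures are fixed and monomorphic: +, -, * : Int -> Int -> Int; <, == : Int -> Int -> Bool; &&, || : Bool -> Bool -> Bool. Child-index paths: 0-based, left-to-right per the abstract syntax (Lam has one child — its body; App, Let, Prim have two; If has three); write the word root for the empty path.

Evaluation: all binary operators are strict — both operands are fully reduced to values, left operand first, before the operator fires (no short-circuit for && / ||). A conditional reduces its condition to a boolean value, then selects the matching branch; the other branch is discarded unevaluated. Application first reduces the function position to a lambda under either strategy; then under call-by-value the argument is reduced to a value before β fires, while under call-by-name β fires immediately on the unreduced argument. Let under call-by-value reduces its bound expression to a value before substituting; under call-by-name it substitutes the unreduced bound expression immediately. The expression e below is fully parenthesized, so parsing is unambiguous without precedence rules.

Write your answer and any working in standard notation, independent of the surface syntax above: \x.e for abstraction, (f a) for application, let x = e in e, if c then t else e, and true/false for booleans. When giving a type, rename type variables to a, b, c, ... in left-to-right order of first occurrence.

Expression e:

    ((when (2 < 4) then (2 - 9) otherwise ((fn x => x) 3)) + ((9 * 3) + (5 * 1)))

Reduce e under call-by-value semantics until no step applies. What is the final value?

Trace:
step 0: ((if (2 < 4) then (2 - 9) else ((\x.x) 3)) + ((9 * 3) + (5 * 1)))
step 1: [delta@0.0] ((if true then (2 - 9) else ((\x.x) 3)) + ((9 * 3) + (5 * 1)))
step 2: [if@0] ((2 - 9) + ((9 * 3) + (5 * 1)))
step 3: [delta@0] (-7 + ((9 * 3) + (5 * 1)))
step 4: [delta@1.0] (-7 + (27 + (5 * 1)))
step 5: [delta@1.1] (-7 + (27 + 5))
step 6: [delta@1] (-7 + 32)
step 7: [delta@root] 25

Answer: 25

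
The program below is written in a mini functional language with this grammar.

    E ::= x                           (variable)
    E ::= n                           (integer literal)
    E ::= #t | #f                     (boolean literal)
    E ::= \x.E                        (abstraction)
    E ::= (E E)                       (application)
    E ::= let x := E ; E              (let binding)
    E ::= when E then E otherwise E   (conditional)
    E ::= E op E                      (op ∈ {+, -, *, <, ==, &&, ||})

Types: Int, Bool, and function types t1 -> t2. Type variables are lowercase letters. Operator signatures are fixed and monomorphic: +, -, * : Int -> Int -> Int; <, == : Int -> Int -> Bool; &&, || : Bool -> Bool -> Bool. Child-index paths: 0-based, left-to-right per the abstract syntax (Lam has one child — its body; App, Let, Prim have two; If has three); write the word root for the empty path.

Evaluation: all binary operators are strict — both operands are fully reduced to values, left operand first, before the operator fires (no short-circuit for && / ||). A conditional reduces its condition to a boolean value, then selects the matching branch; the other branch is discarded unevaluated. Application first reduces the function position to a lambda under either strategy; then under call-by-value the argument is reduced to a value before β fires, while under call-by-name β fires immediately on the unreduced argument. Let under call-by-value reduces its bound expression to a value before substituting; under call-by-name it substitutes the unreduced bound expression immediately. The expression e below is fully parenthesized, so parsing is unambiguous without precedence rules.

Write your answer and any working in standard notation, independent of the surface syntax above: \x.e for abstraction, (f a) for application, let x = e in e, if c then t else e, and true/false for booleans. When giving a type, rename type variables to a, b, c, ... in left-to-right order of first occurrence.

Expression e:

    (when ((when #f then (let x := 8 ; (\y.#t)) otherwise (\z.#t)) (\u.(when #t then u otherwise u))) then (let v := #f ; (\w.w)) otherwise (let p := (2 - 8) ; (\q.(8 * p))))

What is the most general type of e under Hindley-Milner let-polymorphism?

Working:
  unify Bool ~ Bool
let x : Int
\y._ : a -> Bool
\z._ : b -> Bool
  unify a -> Bool ~ b -> Bool
  unify a ~ b
  unify Bool ~ Bool
  unify Bool ~ Bool
u : c
u : c
  unify c ~ c
\u._ : c -> c
  unify b -> Bool ~ (c -> c) -> d
  unify b ~ c -> c
  unify Bool ~ d
_ _ : Bool
  unify Bool ~ Bool
let v : Bool
w : e
\w._ : e -> e
  unify Int ~ Int
  unify Int ~ Int
let p : Int
  unify Int ~ Int
p : Int
  unify Int ~ Int
\q._ : f -> Int
  unify e -> e ~ f -> Int
  unify e ~ f
  unify f ~ Int

Answer: Int -> Int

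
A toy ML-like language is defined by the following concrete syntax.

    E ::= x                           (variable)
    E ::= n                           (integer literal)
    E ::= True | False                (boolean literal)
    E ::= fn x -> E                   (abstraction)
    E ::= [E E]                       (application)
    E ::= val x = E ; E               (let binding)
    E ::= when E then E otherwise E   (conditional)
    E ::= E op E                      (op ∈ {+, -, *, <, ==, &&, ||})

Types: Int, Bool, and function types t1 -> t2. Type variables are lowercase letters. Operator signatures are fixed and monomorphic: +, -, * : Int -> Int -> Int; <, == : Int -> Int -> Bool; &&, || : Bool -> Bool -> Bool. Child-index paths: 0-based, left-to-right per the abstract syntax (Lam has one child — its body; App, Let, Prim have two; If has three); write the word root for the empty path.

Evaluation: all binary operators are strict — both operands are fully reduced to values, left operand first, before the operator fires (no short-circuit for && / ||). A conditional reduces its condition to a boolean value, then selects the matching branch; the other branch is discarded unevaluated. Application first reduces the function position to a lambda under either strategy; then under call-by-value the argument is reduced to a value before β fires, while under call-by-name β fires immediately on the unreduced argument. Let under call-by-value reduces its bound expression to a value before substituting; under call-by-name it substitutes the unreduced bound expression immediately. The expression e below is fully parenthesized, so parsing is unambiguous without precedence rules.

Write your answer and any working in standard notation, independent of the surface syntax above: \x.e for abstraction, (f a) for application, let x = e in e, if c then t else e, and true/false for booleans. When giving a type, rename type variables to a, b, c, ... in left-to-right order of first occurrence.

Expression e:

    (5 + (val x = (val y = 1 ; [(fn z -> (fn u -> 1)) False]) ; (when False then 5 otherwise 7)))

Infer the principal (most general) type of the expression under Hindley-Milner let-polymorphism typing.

Answer: Int

Derivation:
  unify Int ~ Int
let y : Int
\u._ : b -> Int
\z._ : a -> b -> Int
  unify a -> b -> Int ~ Bool -> c
  unify a ~ Bool
  unify b -> Int ~ c
_ _ : b -> Int
let x : forall. b -> Int
  unify Bool ~ Bool
  unify Int ~ Int
  unify Int ~ Int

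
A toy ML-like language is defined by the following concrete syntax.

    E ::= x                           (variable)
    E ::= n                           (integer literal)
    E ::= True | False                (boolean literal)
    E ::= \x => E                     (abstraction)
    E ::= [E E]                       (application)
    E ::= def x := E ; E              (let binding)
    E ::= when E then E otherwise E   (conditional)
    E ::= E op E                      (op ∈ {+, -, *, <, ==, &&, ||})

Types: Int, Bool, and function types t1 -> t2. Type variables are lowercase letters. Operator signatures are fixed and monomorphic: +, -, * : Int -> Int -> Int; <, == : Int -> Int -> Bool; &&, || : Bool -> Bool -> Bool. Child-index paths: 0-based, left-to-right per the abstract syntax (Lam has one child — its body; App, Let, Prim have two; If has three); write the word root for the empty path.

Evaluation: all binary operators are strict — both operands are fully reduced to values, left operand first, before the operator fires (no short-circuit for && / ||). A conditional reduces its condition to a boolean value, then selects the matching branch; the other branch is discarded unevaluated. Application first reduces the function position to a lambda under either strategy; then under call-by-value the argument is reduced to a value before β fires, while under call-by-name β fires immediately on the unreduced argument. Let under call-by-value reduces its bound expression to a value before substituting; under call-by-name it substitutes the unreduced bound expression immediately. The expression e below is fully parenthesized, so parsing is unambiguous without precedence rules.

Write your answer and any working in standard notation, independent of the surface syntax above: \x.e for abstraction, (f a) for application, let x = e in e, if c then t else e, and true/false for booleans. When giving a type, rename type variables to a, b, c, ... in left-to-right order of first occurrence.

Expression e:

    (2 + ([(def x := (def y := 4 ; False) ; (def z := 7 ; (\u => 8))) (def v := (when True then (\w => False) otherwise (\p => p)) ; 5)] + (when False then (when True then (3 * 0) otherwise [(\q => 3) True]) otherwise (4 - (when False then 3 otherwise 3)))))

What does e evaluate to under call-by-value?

Answer: 11

Trace:
step 0: (2 + (((let x = (let y = 4 in false) in (let z = 7 in (\u.8))) (let v = (if true then (\w.false) else (\p.p)) in 5)) + (if false then (if true then (3 * 0) else ((\q.3) true)) else (4 - (if false then 3 else 3)))))
step 1: [let@1.0.0.0] (2 + (((let x = false in (let z = 7 in (\u.8))) (let v = (if true then (\w.false) else (\p.p)) in 5)) + (if false then (if true then (3 * 0) else ((\q.3) true)) else (4 - (if false then 3 else 3)))))
step 2: [let@1.0.0] (2 + (((let z = 7 in (\u.8)) (let v = (if true then (\w.false) else (\p.p)) in 5)) + (if false then (if true then (3 * 0) else ((\q.3) true)) else (4 - (if false then 3 else 3)))))
step 3: [let@1.0.0] (2 + (((\u.8) (let v = (if true then (\w.false) else (\p.p)) in 5)) + (if false then (if true then (3 * 0) else ((\q.3) true)) else (4 - (if false then 3 else 3)))))
step 4: [if@1.0.1.0] (2 + (((\u.8) (let v = (\w.false) in 5)) + (if false then (if true then (3 * 0) else ((\q.3) true)) else (4 - (if false then 3 else 3)))))
step 5: [let@1.0.1] (2 + (((\u.8) 5) + (if false then (if true then (3 * 0) else ((\q.3) true)) else (4 - (if false then 3 else 3)))))
step 6: [beta@1.0] (2 + (8 + (if false then (if true then (3 * 0) else ((\q.3) true)) else (4 - (if false then 3 else 3)))))
step 7: [if@1.1] (2 + (8 + (4 - (if false then 3 else 3))))
step 8: [if@1.1.1] (2 + (8 + (4 - 3)))
step 9: [delta@1.1] (2 + (8 + 1))
step 10: [delta@1] (2 + 9)
step 11: [delta@root] 11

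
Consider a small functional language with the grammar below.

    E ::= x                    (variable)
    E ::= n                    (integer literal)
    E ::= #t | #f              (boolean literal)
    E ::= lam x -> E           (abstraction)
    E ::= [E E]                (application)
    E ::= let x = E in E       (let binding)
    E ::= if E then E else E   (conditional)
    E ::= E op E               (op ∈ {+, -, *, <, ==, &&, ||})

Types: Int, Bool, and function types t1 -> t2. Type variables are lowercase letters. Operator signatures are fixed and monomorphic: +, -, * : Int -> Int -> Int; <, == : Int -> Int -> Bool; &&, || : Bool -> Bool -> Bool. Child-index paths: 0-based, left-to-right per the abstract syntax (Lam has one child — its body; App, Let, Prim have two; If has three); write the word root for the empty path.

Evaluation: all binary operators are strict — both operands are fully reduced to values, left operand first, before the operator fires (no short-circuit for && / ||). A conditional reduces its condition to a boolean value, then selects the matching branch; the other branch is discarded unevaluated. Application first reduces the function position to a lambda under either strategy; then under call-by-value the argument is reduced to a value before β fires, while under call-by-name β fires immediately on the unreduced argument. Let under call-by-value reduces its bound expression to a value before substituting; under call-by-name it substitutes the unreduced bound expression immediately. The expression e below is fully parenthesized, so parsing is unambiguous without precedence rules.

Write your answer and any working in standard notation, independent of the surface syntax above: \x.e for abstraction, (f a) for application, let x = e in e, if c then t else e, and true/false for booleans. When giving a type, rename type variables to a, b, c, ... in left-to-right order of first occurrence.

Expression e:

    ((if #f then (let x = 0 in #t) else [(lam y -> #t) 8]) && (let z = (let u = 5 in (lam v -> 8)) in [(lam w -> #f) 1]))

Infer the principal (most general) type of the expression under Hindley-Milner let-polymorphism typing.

Working:
  unify Bool ~ Bool
let x : Int
\y._ : a -> Bool
  unify a -> Bool ~ Int -> b
  unify a ~ Int
  unify Bool ~ b
_ _ : Bool
  unify Bool ~ Bool
  unify Bool ~ Bool
let u : Int
\v._ : c -> Int
let z : forall. c -> Int
\w._ : d -> Bool
  unify d -> Bool ~ Int -> e
  unify d ~ Int
  unify Bool ~ e
_ _ : Bool
  unify Bool ~ Bool

Answer: Bool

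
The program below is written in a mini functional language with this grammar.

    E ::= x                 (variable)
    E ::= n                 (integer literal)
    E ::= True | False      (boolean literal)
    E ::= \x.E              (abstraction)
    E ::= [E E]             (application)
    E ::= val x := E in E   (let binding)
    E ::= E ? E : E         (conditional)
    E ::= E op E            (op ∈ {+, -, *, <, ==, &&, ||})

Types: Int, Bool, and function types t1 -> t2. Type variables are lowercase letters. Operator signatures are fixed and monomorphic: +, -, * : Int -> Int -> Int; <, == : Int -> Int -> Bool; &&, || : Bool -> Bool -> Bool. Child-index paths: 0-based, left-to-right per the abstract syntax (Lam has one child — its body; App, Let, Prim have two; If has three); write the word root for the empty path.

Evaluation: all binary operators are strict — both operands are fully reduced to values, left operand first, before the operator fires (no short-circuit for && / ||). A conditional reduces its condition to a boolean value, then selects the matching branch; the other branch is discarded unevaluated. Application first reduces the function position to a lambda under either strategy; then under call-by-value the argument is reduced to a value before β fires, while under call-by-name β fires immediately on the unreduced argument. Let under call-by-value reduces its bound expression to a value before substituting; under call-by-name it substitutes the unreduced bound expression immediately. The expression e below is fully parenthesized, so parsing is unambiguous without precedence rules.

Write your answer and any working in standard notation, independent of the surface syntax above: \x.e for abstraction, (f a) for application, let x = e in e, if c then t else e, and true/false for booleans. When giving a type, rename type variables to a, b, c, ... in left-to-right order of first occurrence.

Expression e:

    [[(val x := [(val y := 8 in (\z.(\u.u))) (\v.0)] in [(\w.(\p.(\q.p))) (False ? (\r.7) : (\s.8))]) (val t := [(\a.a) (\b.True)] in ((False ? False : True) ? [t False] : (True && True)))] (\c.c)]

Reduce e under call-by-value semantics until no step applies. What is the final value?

Answer: true

Trace:
step 0: (((let x = ((let y = 8 in (\z.(\u.u))) (\v.0)) in ((\w.(\p.(\q.p))) (if false then (\r.7) else (\s.8)))) (let t = ((\a.a) (\b.true)) in (if (if false then false else true) then (t false) else (true && true)))) (\c.c))
step 1: [let@0.0.0.0] (((let x = ((\z.(\u.u)) (\v.0)) in ((\w.(\p.(\q.p))) (if false then (\r.7) else (\s.8)))) (let t = ((\a.a) (\b.true)) in (if (if false then false else true) then (t false) else (true && true)))) (\c.c))
step 2: [beta@0.0.0] (((let x = (\u.u) in ((\w.(\p.(\q.p))) (if false then (\r.7) else (\s.8)))) (let t = ((\a.a) (\b.true)) in (if (if false then false else true) then (t false) else (true && true)))) (\c.c))
step 3: [let@0.0] ((((\w.(\p.(\q.p))) (if false then (\r.7) else (\s.8))) (let t = ((\a.a) (\b.true)) in (if (if false then false else true) then (t false) else (true && true)))) (\c.c))
step 4: [if@0.0.1] ((((\w.(\p.(\q.p))) (\s.8)) (let t = ((\a.a) (\b.true)) in (if (if false then false else true) then (t false) else (true && true)))) (\c.c))
step 5: [beta@0.0] (((\p.(\q.p)) (let t = ((\a.a) (\b.true)) in (if (if false then false else true) then (t false) else (true && true)))) (\c.c))
step 6: [beta@0.1.0] (((\p.(\q.p)) (let t = (\b.true) in (if (if false then false else true) then (t false) else (true && true)))) (\c.c))
step 7: [let@0.1] (((\p.(\q.p)) (if (if false then false else true) then ((\b.true) false) else (true && true))) (\c.c))
step 8: [if@0.1.0] (((\p.(\q.p)) (if true then ((\b.true) false) else (true && true))) (\c.c))
step 9: [if@0.1] (((\p.(\q.p)) ((\b.true) false)) (\c.c))
step 10: [beta@0.1] (((\p.(\q.p)) true) (\c.c))
step 11: [beta@0] ((\q.true) (\c.c))
step 12: [beta@root] true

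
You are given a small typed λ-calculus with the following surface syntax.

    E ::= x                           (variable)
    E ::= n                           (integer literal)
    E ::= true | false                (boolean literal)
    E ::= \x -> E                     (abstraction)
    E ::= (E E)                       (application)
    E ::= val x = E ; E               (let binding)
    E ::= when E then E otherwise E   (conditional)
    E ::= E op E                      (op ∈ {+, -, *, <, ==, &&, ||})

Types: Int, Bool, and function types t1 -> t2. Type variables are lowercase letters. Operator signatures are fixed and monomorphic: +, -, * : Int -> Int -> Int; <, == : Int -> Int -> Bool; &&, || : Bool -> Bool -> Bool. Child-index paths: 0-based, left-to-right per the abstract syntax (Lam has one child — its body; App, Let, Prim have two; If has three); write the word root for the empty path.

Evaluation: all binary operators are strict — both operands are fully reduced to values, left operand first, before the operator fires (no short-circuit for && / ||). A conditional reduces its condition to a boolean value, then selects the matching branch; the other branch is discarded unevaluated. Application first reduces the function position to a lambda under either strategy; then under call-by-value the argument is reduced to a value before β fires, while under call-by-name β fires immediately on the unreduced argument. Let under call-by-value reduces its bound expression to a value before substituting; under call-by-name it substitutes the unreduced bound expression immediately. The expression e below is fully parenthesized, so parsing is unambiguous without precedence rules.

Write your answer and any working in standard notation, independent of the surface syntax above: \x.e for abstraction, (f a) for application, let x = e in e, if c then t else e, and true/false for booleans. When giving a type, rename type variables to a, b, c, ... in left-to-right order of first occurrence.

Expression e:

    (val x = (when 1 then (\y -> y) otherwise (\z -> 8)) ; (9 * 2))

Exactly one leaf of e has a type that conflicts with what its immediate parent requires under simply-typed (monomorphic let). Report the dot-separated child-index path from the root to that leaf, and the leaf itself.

Answer: 0.0 : 1

Derivation:
  unify Int ~ Bool
  FAIL: mismatch Int ~ Bool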